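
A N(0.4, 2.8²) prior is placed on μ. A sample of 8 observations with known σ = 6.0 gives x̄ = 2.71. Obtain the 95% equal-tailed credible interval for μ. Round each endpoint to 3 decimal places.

Posterior precision = 1/2.8² + 8/6.0² = 0.1276 + 0.2222 = 0.3498, so posterior SD = 1.6909.
Posterior mean = (0.4/2.8² + 8·2.71/6.0²) / 0.3498 = 1.8676.
Interval: 1.8676 ± 1.960 × 1.6909 → [-1.446, 5.182].

[-1.446, 5.182]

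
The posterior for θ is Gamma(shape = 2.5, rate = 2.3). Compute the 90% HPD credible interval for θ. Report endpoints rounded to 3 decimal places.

The posterior is unimodal and skewed, so the HPD interval has equal density at both endpoints and is the shortest 90% interval.
Solving f(0.104) = f(2.051) with F(2.051) − F(0.104) = 0.90 gives [0.104, 2.051].
For comparison, the equal-tailed interval is [0.249, 2.407]; the HPD is narrower and shifted toward the mode.

[0.104, 2.051]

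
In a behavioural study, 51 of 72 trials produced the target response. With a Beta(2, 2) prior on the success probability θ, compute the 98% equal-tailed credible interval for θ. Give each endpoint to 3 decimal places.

Posterior: Beta(2+51, 2+21) = Beta(53, 23).
Equal-tailed 98% interval: the 0.01 and 0.99 quantiles of Beta(53, 23).
Posterior mean ≈ 0.697, SD ≈ 0.052; a Normal approximation gives roughly [0.576, 0.819].
Exact: F⁻¹(0.01) = 0.569; F⁻¹(0.99) = 0.811.

[0.569, 0.811]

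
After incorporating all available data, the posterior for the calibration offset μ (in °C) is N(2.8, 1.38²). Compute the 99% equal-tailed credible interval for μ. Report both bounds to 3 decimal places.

The posterior is symmetric, so the 99% equal-tailed interval is μ = 2.8 ± z·1.38 with z = 2.576.
Half-width: 2.576 × 1.38 = 3.555.
2.8 − 3.555 = -0.755; 2.8 + 3.555 = 6.355.

[-0.755, 6.355]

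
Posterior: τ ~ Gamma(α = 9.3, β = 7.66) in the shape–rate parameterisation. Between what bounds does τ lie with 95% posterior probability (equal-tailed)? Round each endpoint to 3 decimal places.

Posterior: Gamma(shape 9.3, rate 7.66).
Equal-tailed 95% interval: Gamma(9.3, 7.66) quantiles at 0.025 and 0.975.
Posterior mean ≈ 1.214, SD ≈ 0.398; a Normal approximation gives roughly [0.434, 1.994].
Exact: lower = 0.564; upper = 2.110.

[0.564, 2.110]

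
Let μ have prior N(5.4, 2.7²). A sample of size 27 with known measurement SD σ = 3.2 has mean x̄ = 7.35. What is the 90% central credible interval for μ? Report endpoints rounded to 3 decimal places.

[6.266, 8.241]

Posterior precision = 1/2.7² + 27/3.2² = 0.1372 + 2.6367 = 2.7739, so posterior SD = 0.6004.
Posterior mean = (5.4/2.7² + 27·7.35/3.2²) / 2.7739 = 7.2536.
Interval: 7.2536 ± 1.645 × 0.6004 → [6.266, 8.241].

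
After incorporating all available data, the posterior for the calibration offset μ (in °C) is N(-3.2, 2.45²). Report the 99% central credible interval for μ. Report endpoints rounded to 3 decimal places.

[-9.511, 3.111]

The posterior is symmetric, so the 99% equal-tailed interval is μ = -3.2 ± z·2.45 with z = 2.576.
Half-width: 2.576 × 2.45 = 6.311.
-3.2 − 6.311 = -9.511; -3.2 + 6.311 = 3.111.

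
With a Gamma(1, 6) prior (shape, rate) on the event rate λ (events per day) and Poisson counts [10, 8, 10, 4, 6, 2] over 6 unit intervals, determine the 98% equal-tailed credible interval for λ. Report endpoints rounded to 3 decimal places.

[2.299, 4.779]

Posterior: Gamma(1+40, 6+6) = Gamma(41, 12) (shape, rate).
Equal-tailed 98% interval: Gamma(41, 12) quantiles at 0.01 and 0.99.
Posterior mean ≈ 3.417, SD ≈ 0.534; a Normal approximation gives roughly [2.175, 4.658].
Exact: lower = 2.299; upper = 4.779.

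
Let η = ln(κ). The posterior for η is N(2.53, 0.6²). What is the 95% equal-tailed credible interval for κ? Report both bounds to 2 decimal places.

[3.87, 40.69]

On the log scale the 95% interval is 2.53 ± 1.960 × 0.6 = [1.3540, 3.7060].
Exponentiate: [e^1.3540, e^3.7060] = [3.87, 40.69].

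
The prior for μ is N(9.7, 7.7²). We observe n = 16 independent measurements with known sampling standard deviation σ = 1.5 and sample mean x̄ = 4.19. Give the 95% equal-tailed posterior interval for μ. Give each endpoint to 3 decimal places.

[3.469, 4.937]

Posterior precision = 1/7.7² + 16/1.5² = 0.0169 + 7.1111 = 7.1280, so posterior SD = 0.3746.
Posterior mean = (9.7/7.7² + 16·4.19/1.5²) / 7.1280 = 4.2030.
Interval: 4.2030 ± 1.960 × 0.3746 → [3.469, 4.937].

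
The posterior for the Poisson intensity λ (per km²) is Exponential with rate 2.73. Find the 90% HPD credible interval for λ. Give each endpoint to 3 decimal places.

The exponential density is strictly decreasing on [0, ∞), so the HPD interval is anchored at 0: [0, q] with P(λ ≤ q) = 0.90.
q = −ln(1 − 0.90) / 2.73 = 2.3026 / 2.73 = 0.843.

[0.000, 0.843]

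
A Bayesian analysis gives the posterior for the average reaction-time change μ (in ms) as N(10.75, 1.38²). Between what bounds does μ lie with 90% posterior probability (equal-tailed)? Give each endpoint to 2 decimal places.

[8.48, 13.02]

The posterior is symmetric, so the 90% equal-tailed interval is μ = 10.75 ± z·1.38 with z = 1.645.
Half-width: 1.645 × 1.38 = 2.27.
10.75 − 2.27 = 8.48; 10.75 + 2.27 = 13.02.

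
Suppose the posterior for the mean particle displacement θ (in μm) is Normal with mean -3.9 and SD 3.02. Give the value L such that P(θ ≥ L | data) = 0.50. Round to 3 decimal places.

Need L with P(θ ≥ L) = 0.50: L = -3.9 − z_{0.5}·3.02.
z = 0.000; L = -3.9 − 0.000 × 3.02 = -3.900.

-3.900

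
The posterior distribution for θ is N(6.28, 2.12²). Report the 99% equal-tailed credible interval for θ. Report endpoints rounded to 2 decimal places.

[0.82, 11.74]

The posterior is symmetric, so the 99% equal-tailed interval is θ = 6.28 ± z·2.12 with z = 2.576.
Half-width: 2.576 × 2.12 = 5.46.
6.28 − 5.46 = 0.82; 6.28 + 5.46 = 11.74.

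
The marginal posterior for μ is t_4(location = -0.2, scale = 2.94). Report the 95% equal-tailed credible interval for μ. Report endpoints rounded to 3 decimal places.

[-8.363, 7.963]

The t_4 distribution is symmetric; the 95% interval is -0.2 ± t·2.94 with t_{0.975,4} = 2.776.
Half-width: 2.776 × 2.94 = 8.163.
-0.2 − 8.163 = -8.363; -0.2 + 8.163 = 7.963.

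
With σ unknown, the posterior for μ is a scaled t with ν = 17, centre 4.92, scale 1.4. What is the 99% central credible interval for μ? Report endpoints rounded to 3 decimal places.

The t_17 distribution is symmetric; the 99% interval is 4.92 ± t·1.4 with t_{0.995,17} = 2.898.
Half-width: 2.898 × 1.4 = 4.058.
4.92 − 4.058 = 0.862; 4.92 + 4.058 = 8.978.

[0.862, 8.978]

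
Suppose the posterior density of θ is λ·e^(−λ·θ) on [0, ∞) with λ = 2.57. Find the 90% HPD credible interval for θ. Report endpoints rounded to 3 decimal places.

[0.000, 0.896]

The exponential density is strictly decreasing on [0, ∞), so the HPD interval is anchored at 0: [0, q] with P(θ ≤ q) = 0.90.
q = −ln(1 − 0.90) / 2.57 = 2.3026 / 2.57 = 0.896.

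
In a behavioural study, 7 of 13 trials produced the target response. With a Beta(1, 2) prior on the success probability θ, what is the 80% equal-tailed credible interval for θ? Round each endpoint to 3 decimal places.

Posterior: Beta(1+7, 2+6) = Beta(8, 8).
Equal-tailed 80% interval: the 0.1 and 0.9 quantiles of Beta(8, 8).
Posterior mean ≈ 0.500, SD ≈ 0.121; a Normal approximation gives roughly [0.345, 0.655].
Exact: F⁻¹(0.1) = 0.342; F⁻¹(0.9) = 0.658.

[0.342, 0.658]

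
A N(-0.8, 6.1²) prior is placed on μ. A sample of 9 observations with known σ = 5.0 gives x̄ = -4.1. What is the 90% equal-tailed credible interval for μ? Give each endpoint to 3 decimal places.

[-6.515, -1.226]

Posterior precision = 1/6.1² + 9/5.0² = 0.0269 + 0.3600 = 0.3869, so posterior SD = 1.6077.
Posterior mean = (-0.8/6.1² + 9·-4.1/5.0²) / 0.3869 = -3.8708.
Interval: -3.8708 ± 1.645 × 1.6077 → [-6.515, -1.226].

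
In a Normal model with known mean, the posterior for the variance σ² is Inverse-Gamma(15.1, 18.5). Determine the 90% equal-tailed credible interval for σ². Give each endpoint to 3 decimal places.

Inverse-Gamma(15.1, 18.5) quantiles: F⁻¹(0.05) and F⁻¹(0.95).
Equivalently, 1/σ² ~ Gamma(15.1, rate = 18.5); invert its 0.95 and 0.05 quantiles.
Posterior mean ≈ 1.312, SD ≈ 0.363; a Normal approximation gives roughly [0.716, 1.908].
Exact: lower = 0.841; upper = 1.984.

[0.841, 1.984]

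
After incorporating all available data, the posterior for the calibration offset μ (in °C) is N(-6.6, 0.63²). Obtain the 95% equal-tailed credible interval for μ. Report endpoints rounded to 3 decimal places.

[-7.835, -5.365]

The posterior is symmetric, so the 95% equal-tailed interval is μ = -6.6 ± z·0.63 with z = 1.960.
Half-width: 1.960 × 0.63 = 1.235.
-6.6 − 1.235 = -7.835; -6.6 + 1.235 = -5.365.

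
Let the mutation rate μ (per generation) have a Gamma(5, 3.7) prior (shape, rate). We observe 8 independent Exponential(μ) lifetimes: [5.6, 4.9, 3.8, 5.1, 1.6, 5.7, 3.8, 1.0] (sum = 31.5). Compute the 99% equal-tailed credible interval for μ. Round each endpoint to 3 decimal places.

Posterior: Gamma(5+8, 3.7+31.5) = Gamma(13, 35.2) (shape, rate).
Equal-tailed 99% interval: Gamma(13, 35.2) quantiles at 0.005 and 0.995.
Posterior mean ≈ 0.369, SD ≈ 0.102; a Normal approximation gives roughly [0.105, 0.633].
Exact: lower = 0.159; upper = 0.686.

[0.159, 0.686]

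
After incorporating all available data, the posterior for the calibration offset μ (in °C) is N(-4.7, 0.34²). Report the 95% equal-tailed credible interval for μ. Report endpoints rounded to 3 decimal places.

The posterior is symmetric, so the 95% equal-tailed interval is μ = -4.7 ± z·0.34 with z = 1.960.
Half-width: 1.960 × 0.34 = 0.666.
-4.7 − 0.666 = -5.366; -4.7 + 0.666 = -4.034.

[-5.366, -4.034]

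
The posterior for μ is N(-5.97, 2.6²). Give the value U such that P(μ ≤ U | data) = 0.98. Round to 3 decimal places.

Need U with P(μ ≤ U) = 0.98: U = -5.97 + z_{0.02}·2.6.
z = 2.054; U = -5.97 + 2.054 × 2.6 = -0.630.

-0.630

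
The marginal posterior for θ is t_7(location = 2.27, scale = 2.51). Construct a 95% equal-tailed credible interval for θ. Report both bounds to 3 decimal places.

[-3.665, 8.205]

The t_7 distribution is symmetric; the 95% interval is 2.27 ± t·2.51 with t_{0.975,7} = 2.365.
Half-width: 2.365 × 2.51 = 5.935.
2.27 − 5.935 = -3.665; 2.27 + 5.935 = 8.205.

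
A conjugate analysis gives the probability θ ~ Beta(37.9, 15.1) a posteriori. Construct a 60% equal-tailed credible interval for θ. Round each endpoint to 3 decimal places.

[0.664, 0.768]

Posterior: Beta(37.9, 15.1).
Equal-tailed 60% interval: the 0.2 and 0.8 quantiles of Beta(37.9, 15.1).
Posterior mean ≈ 0.715, SD ≈ 0.061; a Normal approximation gives roughly [0.663, 0.767].
Exact: F⁻¹(0.2) = 0.664; F⁻¹(0.8) = 0.768.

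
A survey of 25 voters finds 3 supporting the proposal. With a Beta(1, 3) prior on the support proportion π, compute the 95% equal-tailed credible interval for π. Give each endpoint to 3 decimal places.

Posterior: Beta(1+3, 3+22) = Beta(4, 25).
Equal-tailed 95% interval: the 0.025 and 0.975 quantiles of Beta(4, 25).
Posterior mean ≈ 0.138, SD ≈ 0.063; a Normal approximation gives roughly [0.015, 0.261].
Exact: F⁻¹(0.025) = 0.040; F⁻¹(0.975) = 0.282.

[0.040, 0.282]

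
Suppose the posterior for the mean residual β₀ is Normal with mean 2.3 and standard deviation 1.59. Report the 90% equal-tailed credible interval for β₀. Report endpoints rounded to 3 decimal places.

[-0.315, 4.915]

The posterior is symmetric, so the 90% equal-tailed interval is β₀ = 2.3 ± z·1.59 with z = 1.645.
Half-width: 1.645 × 1.59 = 2.615.
2.3 − 2.615 = -0.315; 2.3 + 2.615 = 4.915.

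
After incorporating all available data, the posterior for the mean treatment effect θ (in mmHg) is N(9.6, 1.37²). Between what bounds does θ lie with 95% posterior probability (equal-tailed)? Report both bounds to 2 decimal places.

The posterior is symmetric, so the 95% equal-tailed interval is θ = 9.6 ± z·1.37 with z = 1.960.
Half-width: 1.960 × 1.37 = 2.69.
9.6 − 2.69 = 6.91; 9.6 + 2.69 = 12.29.

[6.91, 12.29]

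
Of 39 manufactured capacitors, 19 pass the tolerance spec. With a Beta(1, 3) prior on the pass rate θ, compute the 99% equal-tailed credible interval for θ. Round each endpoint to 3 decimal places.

[0.278, 0.658]

Posterior: Beta(1+19, 3+20) = Beta(20, 23).
Equal-tailed 99% interval: the 0.005 and 0.995 quantiles of Beta(20, 23).
Posterior mean ≈ 0.465, SD ≈ 0.075; a Normal approximation gives roughly [0.271, 0.659].
Exact: F⁻¹(0.005) = 0.278; F⁻¹(0.995) = 0.658.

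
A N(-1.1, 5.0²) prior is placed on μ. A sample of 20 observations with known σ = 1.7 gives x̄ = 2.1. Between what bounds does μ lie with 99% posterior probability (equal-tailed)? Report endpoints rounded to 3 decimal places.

Posterior precision = 1/5.0² + 20/1.7² = 0.0400 + 6.9204 = 6.9604, so posterior SD = 0.3790.
Posterior mean = (-1.1/5.0² + 20·2.1/1.7²) / 6.9604 = 2.0816.
Interval: 2.0816 ± 2.576 × 0.3790 → [1.105, 3.058].

[1.105, 3.058]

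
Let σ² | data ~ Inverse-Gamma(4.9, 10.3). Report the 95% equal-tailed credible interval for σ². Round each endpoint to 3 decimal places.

[1.020, 6.569]

Inverse-Gamma(4.9, 10.3) quantiles: F⁻¹(0.025) and F⁻¹(0.975).
Equivalently, 1/σ² ~ Gamma(4.9, rate = 10.3); invert its 0.975 and 0.025 quantiles.
Posterior mean ≈ 2.641, SD ≈ 1.551; a Normal approximation gives roughly [-0.399, 5.681].
Exact: lower = 1.020; upper = 6.569.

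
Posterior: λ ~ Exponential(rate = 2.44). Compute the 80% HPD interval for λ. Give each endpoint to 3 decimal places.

[0.000, 0.660]

The exponential density is strictly decreasing on [0, ∞), so the HPD interval is anchored at 0: [0, q] with P(λ ≤ q) = 0.80.
q = −ln(1 − 0.80) / 2.44 = 1.6094 / 2.44 = 0.660.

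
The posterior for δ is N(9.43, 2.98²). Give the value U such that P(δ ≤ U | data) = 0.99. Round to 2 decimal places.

16.36

Need U with P(δ ≤ U) = 0.99: U = 9.43 + z_{0.01}·2.98.
z = 2.326; U = 9.43 + 2.326 × 2.98 = 16.36.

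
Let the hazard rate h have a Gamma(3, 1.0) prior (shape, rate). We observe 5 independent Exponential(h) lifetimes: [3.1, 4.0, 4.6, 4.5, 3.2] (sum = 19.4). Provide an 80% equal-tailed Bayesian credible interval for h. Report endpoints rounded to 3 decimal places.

[0.228, 0.577]

Posterior: Gamma(3+5, 1.0+19.4) = Gamma(8, 20.4) (shape, rate).
Equal-tailed 80% interval: Gamma(8, 20.4) quantiles at 0.1 and 0.9.
Posterior mean ≈ 0.392, SD ≈ 0.139; a Normal approximation gives roughly [0.214, 0.570].
Exact: lower = 0.228; upper = 0.577.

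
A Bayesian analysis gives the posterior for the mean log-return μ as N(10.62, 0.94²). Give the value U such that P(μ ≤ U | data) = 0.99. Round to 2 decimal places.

12.81

Need U with P(μ ≤ U) = 0.99: U = 10.62 + z_{0.01}·0.94.
z = 2.326; U = 10.62 + 2.326 × 0.94 = 12.81.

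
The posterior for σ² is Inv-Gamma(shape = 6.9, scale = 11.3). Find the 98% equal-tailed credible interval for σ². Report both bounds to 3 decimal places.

[0.783, 4.969]

Inverse-Gamma(6.9, 11.3) quantiles: F⁻¹(0.01) and F⁻¹(0.99).
Equivalently, 1/σ² ~ Gamma(6.9, rate = 11.3); invert its 0.99 and 0.01 quantiles.
Posterior mean ≈ 1.915, SD ≈ 0.865; a Normal approximation gives roughly [-0.098, 3.928].
Exact: lower = 0.783; upper = 4.969.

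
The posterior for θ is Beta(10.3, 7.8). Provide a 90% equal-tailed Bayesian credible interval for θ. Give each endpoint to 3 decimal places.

[0.378, 0.751]

Posterior: Beta(10.3, 7.8).
Equal-tailed 90% interval: the 0.05 and 0.95 quantiles of Beta(10.3, 7.8).
Posterior mean ≈ 0.569, SD ≈ 0.113; a Normal approximation gives roughly [0.383, 0.755].
Exact: F⁻¹(0.05) = 0.378; F⁻¹(0.95) = 0.751.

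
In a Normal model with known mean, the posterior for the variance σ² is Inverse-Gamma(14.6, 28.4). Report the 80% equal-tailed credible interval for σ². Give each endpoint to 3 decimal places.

[1.445, 2.849]

Inverse-Gamma(14.6, 28.4) quantiles: F⁻¹(0.1) and F⁻¹(0.9).
Equivalently, 1/σ² ~ Gamma(14.6, rate = 28.4); invert its 0.9 and 0.1 quantiles.
Posterior mean ≈ 2.088, SD ≈ 0.588; a Normal approximation gives roughly [1.334, 2.842].
Exact: lower = 1.445; upper = 2.849.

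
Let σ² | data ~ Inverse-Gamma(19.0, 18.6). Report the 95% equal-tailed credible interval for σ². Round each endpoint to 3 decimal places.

Inverse-Gamma(19.0, 18.6) quantiles: F⁻¹(0.025) and F⁻¹(0.975).
Equivalently, 1/σ² ~ Gamma(19.0, rate = 18.6); invert its 0.975 and 0.025 quantiles.
Posterior mean ≈ 1.033, SD ≈ 0.251; a Normal approximation gives roughly [0.542, 1.525].
Exact: lower = 0.654; upper = 1.626.

[0.654, 1.626]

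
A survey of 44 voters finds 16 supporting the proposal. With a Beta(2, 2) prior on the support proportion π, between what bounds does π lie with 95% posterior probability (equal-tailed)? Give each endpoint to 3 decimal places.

Posterior: Beta(2+16, 2+28) = Beta(18, 30).
Equal-tailed 95% interval: the 0.025 and 0.975 quantiles of Beta(18, 30).
Posterior mean ≈ 0.375, SD ≈ 0.069; a Normal approximation gives roughly [0.239, 0.511].
Exact: F⁻¹(0.025) = 0.245; F⁻¹(0.975) = 0.515.

[0.245, 0.515]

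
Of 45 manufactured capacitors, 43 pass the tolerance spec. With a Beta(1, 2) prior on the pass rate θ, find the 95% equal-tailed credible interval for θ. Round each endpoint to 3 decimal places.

[0.825, 0.976]

Posterior: Beta(1+43, 2+2) = Beta(44, 4).
Equal-tailed 95% interval: the 0.025 and 0.975 quantiles of Beta(44, 4).
Posterior mean ≈ 0.917, SD ≈ 0.039; a Normal approximation gives roughly [0.839, 0.994].
Exact: F⁻¹(0.025) = 0.825; F⁻¹(0.975) = 0.976.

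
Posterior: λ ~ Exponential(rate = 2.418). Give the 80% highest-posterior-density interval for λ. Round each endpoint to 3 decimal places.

[0.000, 0.666]

The exponential density is strictly decreasing on [0, ∞), so the HPD interval is anchored at 0: [0, q] with P(λ ≤ q) = 0.80.
q = −ln(1 − 0.80) / 2.418 = 1.6094 / 2.418 = 0.666.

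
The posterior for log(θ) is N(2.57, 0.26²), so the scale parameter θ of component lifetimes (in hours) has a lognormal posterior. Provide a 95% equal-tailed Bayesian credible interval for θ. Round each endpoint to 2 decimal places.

On the log scale the 95% interval is 2.57 ± 1.960 × 0.26 = [2.0604, 3.0796].
Exponentiate: [e^2.0604, e^3.0796] = [7.85, 21.75].

[7.85, 21.75]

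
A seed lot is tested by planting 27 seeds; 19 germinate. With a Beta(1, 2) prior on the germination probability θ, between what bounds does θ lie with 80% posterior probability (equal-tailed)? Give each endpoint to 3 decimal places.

[0.555, 0.774]

Posterior: Beta(1+19, 2+8) = Beta(20, 10).
Equal-tailed 80% interval: the 0.1 and 0.9 quantiles of Beta(20, 10).
Posterior mean ≈ 0.667, SD ≈ 0.085; a Normal approximation gives roughly [0.558, 0.775].
Exact: F⁻¹(0.1) = 0.555; F⁻¹(0.9) = 0.774.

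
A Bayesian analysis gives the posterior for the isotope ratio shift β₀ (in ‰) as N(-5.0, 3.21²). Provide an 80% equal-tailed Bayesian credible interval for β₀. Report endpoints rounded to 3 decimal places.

The posterior is symmetric, so the 80% equal-tailed interval is β₀ = -5.0 ± z·3.21 with z = 1.282.
Half-width: 1.282 × 3.21 = 4.114.
-5.0 − 4.114 = -9.114; -5.0 + 4.114 = -0.886.

[-9.114, -0.886]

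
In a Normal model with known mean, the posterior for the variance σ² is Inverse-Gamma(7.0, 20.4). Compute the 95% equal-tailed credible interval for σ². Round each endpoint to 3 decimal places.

Inverse-Gamma(7.0, 20.4) quantiles: F⁻¹(0.025) and F⁻¹(0.975).
Equivalently, 1/σ² ~ Gamma(7.0, rate = 20.4); invert its 0.975 and 0.025 quantiles.
Posterior mean ≈ 3.400, SD ≈ 1.521; a Normal approximation gives roughly [0.420, 6.380].
Exact: lower = 1.562; upper = 7.249.

[1.562, 7.249]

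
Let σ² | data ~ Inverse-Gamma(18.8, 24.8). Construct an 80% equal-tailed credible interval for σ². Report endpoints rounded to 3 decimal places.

Inverse-Gamma(18.8, 24.8) quantiles: F⁻¹(0.1) and F⁻¹(0.9).
Equivalently, 1/σ² ~ Gamma(18.8, rate = 24.8); invert its 0.9 and 0.1 quantiles.
Posterior mean ≈ 1.393, SD ≈ 0.340; a Normal approximation gives roughly [0.958, 1.829].
Exact: lower = 1.011; upper = 1.837.

[1.011, 1.837]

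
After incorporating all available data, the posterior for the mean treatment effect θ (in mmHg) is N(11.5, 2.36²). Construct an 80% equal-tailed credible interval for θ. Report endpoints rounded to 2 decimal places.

[8.48, 14.52]

The posterior is symmetric, so the 80% equal-tailed interval is θ = 11.5 ± z·2.36 with z = 1.282.
Half-width: 1.282 × 2.36 = 3.02.
11.5 − 3.02 = 8.48; 11.5 + 3.02 = 14.52.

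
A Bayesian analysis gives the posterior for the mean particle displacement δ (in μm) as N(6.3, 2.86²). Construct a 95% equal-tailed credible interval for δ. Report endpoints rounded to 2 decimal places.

[0.69, 11.91]

The posterior is symmetric, so the 95% equal-tailed interval is δ = 6.3 ± z·2.86 with z = 1.960.
Half-width: 1.960 × 2.86 = 5.61.
6.3 − 5.61 = 0.69; 6.3 + 5.61 = 11.91.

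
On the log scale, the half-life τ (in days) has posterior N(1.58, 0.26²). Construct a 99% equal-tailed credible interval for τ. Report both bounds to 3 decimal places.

On the log scale the 99% interval is 1.58 ± 2.576 × 0.26 = [0.9103, 2.2497].
Exponentiate: [e^0.9103, e^2.2497] = [2.485, 9.485].

[2.485, 9.485]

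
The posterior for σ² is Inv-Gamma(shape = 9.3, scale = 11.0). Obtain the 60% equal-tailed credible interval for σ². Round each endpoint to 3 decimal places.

Inverse-Gamma(9.3, 11.0) quantiles: F⁻¹(0.2) and F⁻¹(0.8).
Equivalently, 1/σ² ~ Gamma(9.3, rate = 11.0); invert its 0.8 and 0.2 quantiles.
Posterior mean ≈ 1.325, SD ≈ 0.491; a Normal approximation gives roughly [0.912, 1.738].
Exact: lower = 0.938; upper = 1.645.

[0.938, 1.645]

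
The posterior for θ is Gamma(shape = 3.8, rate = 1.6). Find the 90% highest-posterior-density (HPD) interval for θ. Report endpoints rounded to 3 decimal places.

[0.519, 4.161]

The posterior is unimodal and skewed, so the HPD interval has equal density at both endpoints and is the shortest 90% interval.
Solving f(0.519) = f(4.161) with F(4.161) − F(0.519) = 0.90 gives [0.519, 4.161].
For comparison, the equal-tailed interval is [0.782, 4.667]; the HPD is narrower and shifted toward the mode.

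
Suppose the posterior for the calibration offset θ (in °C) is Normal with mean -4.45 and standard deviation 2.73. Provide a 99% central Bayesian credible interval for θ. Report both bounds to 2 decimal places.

The posterior is symmetric, so the 99% equal-tailed interval is θ = -4.45 ± z·2.73 with z = 2.576.
Half-width: 2.576 × 2.73 = 7.03.
-4.45 − 7.03 = -11.48; -4.45 + 7.03 = 2.58.

[-11.48, 2.58]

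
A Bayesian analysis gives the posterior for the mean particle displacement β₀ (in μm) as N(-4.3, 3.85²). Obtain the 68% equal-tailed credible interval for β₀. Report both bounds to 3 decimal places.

The posterior is symmetric, so the 68% equal-tailed interval is β₀ = -4.3 ± z·3.85 with z = 0.994.
Half-width: 0.994 × 3.85 = 3.829.
-4.3 − 3.829 = -8.129; -4.3 + 3.829 = -0.471.

[-8.129, -0.471]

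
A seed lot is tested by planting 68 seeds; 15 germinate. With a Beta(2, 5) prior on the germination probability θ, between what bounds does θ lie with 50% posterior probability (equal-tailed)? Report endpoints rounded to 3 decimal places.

[0.193, 0.258]

Posterior: Beta(2+15, 5+53) = Beta(17, 58).
Equal-tailed 50% interval: the 0.25 and 0.75 quantiles of Beta(17, 58).
Posterior mean ≈ 0.227, SD ≈ 0.048; a Normal approximation gives roughly [0.194, 0.259].
Exact: F⁻¹(0.25) = 0.193; F⁻¹(0.75) = 0.258.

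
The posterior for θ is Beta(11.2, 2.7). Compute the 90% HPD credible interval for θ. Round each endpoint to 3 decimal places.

The posterior is unimodal and skewed, so the HPD interval has equal density at both endpoints and is the shortest 90% interval.
Solving f(0.652) = f(0.967) with F(0.967) − F(0.652) = 0.90 gives [0.652, 0.967].
For comparison, the equal-tailed interval is [0.614, 0.946]; the HPD is narrower and shifted toward the mode.

[0.652, 0.967]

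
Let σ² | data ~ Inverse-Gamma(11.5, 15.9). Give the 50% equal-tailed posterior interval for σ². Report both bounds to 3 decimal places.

Inverse-Gamma(11.5, 15.9) quantiles: F⁻¹(0.25) and F⁻¹(0.75).
Equivalently, 1/σ² ~ Gamma(11.5, rate = 15.9); invert its 0.75 and 0.25 quantiles.
Posterior mean ≈ 1.514, SD ≈ 0.491; a Normal approximation gives roughly [1.183, 1.846].
Exact: lower = 1.172; upper = 1.753.

[1.172, 1.753]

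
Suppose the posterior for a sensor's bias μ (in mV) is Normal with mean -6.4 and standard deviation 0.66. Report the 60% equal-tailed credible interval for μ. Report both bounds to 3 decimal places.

The posterior is symmetric, so the 60% equal-tailed interval is μ = -6.4 ± z·0.66 with z = 0.842.
Half-width: 0.842 × 0.66 = 0.555.
-6.4 − 0.555 = -6.955; -6.4 + 0.555 = -5.845.

[-6.955, -5.845]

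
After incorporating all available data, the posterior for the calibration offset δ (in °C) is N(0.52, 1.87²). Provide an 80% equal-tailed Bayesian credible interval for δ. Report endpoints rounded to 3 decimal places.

[-1.877, 2.917]

The posterior is symmetric, so the 80% equal-tailed interval is δ = 0.52 ± z·1.87 with z = 1.282.
Half-width: 1.282 × 1.87 = 2.397.
0.52 − 2.397 = -1.877; 0.52 + 2.397 = 2.917.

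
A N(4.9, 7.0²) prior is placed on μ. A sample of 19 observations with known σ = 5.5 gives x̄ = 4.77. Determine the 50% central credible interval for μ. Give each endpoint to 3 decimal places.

[3.937, 5.612]

Posterior precision = 1/7.0² + 19/5.5² = 0.0204 + 0.6281 = 0.6485, so posterior SD = 1.2418.
Posterior mean = (4.9/7.0² + 19·4.77/5.5²) / 0.6485 = 4.7741.
Interval: 4.7741 ± 0.674 × 1.2418 → [3.937, 5.612].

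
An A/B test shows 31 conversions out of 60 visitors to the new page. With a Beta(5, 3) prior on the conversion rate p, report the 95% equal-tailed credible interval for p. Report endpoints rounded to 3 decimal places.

Posterior: Beta(5+31, 3+29) = Beta(36, 32).
Equal-tailed 95% interval: the 0.025 and 0.975 quantiles of Beta(36, 32).
Posterior mean ≈ 0.529, SD ≈ 0.060; a Normal approximation gives roughly [0.412, 0.647].
Exact: F⁻¹(0.025) = 0.411; F⁻¹(0.975) = 0.646.

[0.411, 0.646]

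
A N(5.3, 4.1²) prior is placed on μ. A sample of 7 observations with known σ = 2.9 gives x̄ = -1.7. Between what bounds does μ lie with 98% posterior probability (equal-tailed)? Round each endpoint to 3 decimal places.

[-3.696, 1.230]

Posterior precision = 1/4.1² + 7/2.9² = 0.0595 + 0.8323 = 0.8918, so posterior SD = 1.0589.
Posterior mean = (5.3/4.1² + 7·-1.7/2.9²) / 0.8918 = -1.2331.
Interval: -1.2331 ± 2.326 × 1.0589 → [-3.696, 1.230].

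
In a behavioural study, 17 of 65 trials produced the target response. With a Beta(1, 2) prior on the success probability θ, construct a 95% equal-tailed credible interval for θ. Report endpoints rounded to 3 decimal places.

[0.168, 0.375]

Posterior: Beta(1+17, 2+48) = Beta(18, 50).
Equal-tailed 95% interval: the 0.025 and 0.975 quantiles of Beta(18, 50).
Posterior mean ≈ 0.265, SD ≈ 0.053; a Normal approximation gives roughly [0.161, 0.369].
Exact: F⁻¹(0.025) = 0.168; F⁻¹(0.975) = 0.375.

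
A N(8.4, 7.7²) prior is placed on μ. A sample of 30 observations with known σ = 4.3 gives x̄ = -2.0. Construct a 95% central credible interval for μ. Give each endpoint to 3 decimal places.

Posterior precision = 1/7.7² + 30/4.3² = 0.0169 + 1.6225 = 1.6394, so posterior SD = 0.7810.
Posterior mean = (8.4/7.7² + 30·-2.0/4.3²) / 1.6394 = -1.8930.
Interval: -1.8930 ± 1.960 × 0.7810 → [-3.424, -0.362].

[-3.424, -0.362]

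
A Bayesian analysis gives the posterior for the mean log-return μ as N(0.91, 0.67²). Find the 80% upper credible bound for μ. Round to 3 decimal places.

1.474

Need U with P(μ ≤ U) = 0.80: U = 0.91 + z_{0.2}·0.67.
z = 0.842; U = 0.91 + 0.842 × 0.67 = 1.474.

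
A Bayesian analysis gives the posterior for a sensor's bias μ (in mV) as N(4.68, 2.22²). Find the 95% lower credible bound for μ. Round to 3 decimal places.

1.028

Need L with P(μ ≥ L) = 0.95: L = 4.68 − z_{0.05}·2.22.
z = 1.645; L = 4.68 − 1.645 × 2.22 = 1.028.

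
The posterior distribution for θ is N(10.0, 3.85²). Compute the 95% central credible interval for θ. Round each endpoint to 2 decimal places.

[2.45, 17.55]

The posterior is symmetric, so the 95% equal-tailed interval is θ = 10.0 ± z·3.85 with z = 1.960.
Half-width: 1.960 × 3.85 = 7.55.
10.0 − 7.55 = 2.45; 10.0 + 7.55 = 17.55.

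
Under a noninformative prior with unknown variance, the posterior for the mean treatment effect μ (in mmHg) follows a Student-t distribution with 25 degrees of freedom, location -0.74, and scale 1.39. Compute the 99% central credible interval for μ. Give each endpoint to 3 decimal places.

[-4.615, 3.135]

The t_25 distribution is symmetric; the 99% interval is -0.74 ± t·1.39 with t_{0.995,25} = 2.787.
Half-width: 2.787 × 1.39 = 3.875.
-0.74 − 3.875 = -4.615; -0.74 + 3.875 = 3.135.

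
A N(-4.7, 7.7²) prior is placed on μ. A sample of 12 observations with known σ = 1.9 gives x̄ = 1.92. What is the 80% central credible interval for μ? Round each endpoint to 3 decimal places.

[1.185, 2.588]

Posterior precision = 1/7.7² + 12/1.9² = 0.0169 + 3.3241 = 3.3410, so posterior SD = 0.5471.
Posterior mean = (-4.7/7.7² + 12·1.92/1.9²) / 3.3410 = 1.8866.
Interval: 1.8866 ± 1.282 × 0.5471 → [1.185, 2.588].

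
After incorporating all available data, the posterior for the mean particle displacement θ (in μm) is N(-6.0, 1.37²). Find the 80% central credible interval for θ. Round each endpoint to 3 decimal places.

The posterior is symmetric, so the 80% equal-tailed interval is θ = -6.0 ± z·1.37 with z = 1.282.
Half-width: 1.282 × 1.37 = 1.756.
-6.0 − 1.756 = -7.756; -6.0 + 1.756 = -4.244.

[-7.756, -4.244]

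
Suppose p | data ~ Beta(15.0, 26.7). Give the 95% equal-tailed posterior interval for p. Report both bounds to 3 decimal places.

[0.223, 0.509]

Posterior: Beta(15.0, 26.7).
Equal-tailed 95% interval: the 0.025 and 0.975 quantiles of Beta(15.0, 26.7).
Posterior mean ≈ 0.360, SD ≈ 0.073; a Normal approximation gives roughly [0.216, 0.504].
Exact: F⁻¹(0.025) = 0.223; F⁻¹(0.975) = 0.509.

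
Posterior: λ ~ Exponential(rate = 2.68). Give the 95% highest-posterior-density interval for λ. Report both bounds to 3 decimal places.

[0.000, 1.118]

The exponential density is strictly decreasing on [0, ∞), so the HPD interval is anchored at 0: [0, q] with P(λ ≤ q) = 0.95.
q = −ln(1 − 0.95) / 2.68 = 2.9957 / 2.68 = 1.118.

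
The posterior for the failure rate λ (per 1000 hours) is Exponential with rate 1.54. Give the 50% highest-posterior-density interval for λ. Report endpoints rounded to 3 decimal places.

The exponential density is strictly decreasing on [0, ∞), so the HPD interval is anchored at 0: [0, q] with P(λ ≤ q) = 0.50.
q = −ln(1 − 0.50) / 1.54 = 0.6931 / 1.54 = 0.450.

[0.000, 0.450]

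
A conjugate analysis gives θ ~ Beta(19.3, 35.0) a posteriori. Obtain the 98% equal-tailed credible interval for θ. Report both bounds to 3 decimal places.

[0.215, 0.511]

Posterior: Beta(19.3, 35.0).
Equal-tailed 98% interval: the 0.01 and 0.99 quantiles of Beta(19.3, 35.0).
Posterior mean ≈ 0.355, SD ≈ 0.064; a Normal approximation gives roughly [0.206, 0.505].
Exact: F⁻¹(0.01) = 0.215; F⁻¹(0.99) = 0.511.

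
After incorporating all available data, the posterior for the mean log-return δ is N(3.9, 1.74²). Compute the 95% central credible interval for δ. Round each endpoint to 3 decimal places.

[0.490, 7.310]

The posterior is symmetric, so the 95% equal-tailed interval is δ = 3.9 ± z·1.74 with z = 1.960.
Half-width: 1.960 × 1.74 = 3.410.
3.9 − 3.410 = 0.490; 3.9 + 3.410 = 7.310.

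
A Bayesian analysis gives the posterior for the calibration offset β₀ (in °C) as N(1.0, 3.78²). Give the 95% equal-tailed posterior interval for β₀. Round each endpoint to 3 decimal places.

The posterior is symmetric, so the 95% equal-tailed interval is β₀ = 1.0 ± z·3.78 with z = 1.960.
Half-width: 1.960 × 3.78 = 7.409.
1.0 − 7.409 = -6.409; 1.0 + 7.409 = 8.409.

[-6.409, 8.409]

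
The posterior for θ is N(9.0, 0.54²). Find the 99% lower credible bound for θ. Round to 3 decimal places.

Need L with P(θ ≥ L) = 0.99: L = 9.0 − z_{0.01}·0.54.
z = 2.326; L = 9.0 − 2.326 × 0.54 = 7.744.

7.744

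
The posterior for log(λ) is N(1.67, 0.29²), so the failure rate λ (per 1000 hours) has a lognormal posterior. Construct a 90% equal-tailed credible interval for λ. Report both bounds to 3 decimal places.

On the log scale the 90% interval is 1.67 ± 1.645 × 0.29 = [1.1930, 2.1470].
Exponentiate: [e^1.1930, e^2.1470] = [3.297, 8.559].

[3.297, 8.559]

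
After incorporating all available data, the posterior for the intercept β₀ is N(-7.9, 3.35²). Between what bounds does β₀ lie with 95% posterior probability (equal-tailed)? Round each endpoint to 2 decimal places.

The posterior is symmetric, so the 95% equal-tailed interval is β₀ = -7.9 ± z·3.35 with z = 1.960.
Half-width: 1.960 × 3.35 = 6.57.
-7.9 − 6.57 = -14.47; -7.9 + 6.57 = -1.33.

[-14.47, -1.33]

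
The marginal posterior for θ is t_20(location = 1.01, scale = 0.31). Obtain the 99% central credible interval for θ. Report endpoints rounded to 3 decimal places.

[0.128, 1.892]

The t_20 distribution is symmetric; the 99% interval is 1.01 ± t·0.31 with t_{0.995,20} = 2.845.
Half-width: 2.845 × 0.31 = 0.882.
1.01 − 0.882 = 0.128; 1.01 + 0.882 = 1.892.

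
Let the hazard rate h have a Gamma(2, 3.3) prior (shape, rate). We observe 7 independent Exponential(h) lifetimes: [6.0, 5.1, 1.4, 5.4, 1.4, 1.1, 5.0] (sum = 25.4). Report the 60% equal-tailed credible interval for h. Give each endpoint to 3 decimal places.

Posterior: Gamma(2+7, 3.3+25.4) = Gamma(9, 28.7) (shape, rate).
Equal-tailed 60% interval: Gamma(9, 28.7) quantiles at 0.2 and 0.8.
Posterior mean ≈ 0.314, SD ≈ 0.105; a Normal approximation gives roughly [0.226, 0.402].
Exact: lower = 0.224; upper = 0.397.

[0.224, 0.397]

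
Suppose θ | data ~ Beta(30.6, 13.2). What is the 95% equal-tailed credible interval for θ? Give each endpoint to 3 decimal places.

[0.557, 0.824]

Posterior: Beta(30.6, 13.2).
Equal-tailed 95% interval: the 0.025 and 0.975 quantiles of Beta(30.6, 13.2).
Posterior mean ≈ 0.699, SD ≈ 0.069; a Normal approximation gives roughly [0.564, 0.833].
Exact: F⁻¹(0.025) = 0.557; F⁻¹(0.975) = 0.824.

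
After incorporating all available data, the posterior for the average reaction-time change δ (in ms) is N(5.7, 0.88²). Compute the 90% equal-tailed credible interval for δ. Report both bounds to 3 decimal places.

[4.253, 7.147]

The posterior is symmetric, so the 90% equal-tailed interval is δ = 5.7 ± z·0.88 with z = 1.645.
Half-width: 1.645 × 0.88 = 1.447.
5.7 − 1.447 = 4.253; 5.7 + 1.447 = 7.147.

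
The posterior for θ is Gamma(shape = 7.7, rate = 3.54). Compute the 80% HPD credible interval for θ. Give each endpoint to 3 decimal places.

[1.095, 3.006]

The posterior is unimodal and skewed, so the HPD interval has equal density at both endpoints and is the shortest 80% interval.
Solving f(1.095) = f(3.006) with F(3.006) − F(1.095) = 0.80 gives [1.095, 3.006].
For comparison, the equal-tailed interval is [1.250, 3.221]; the HPD is narrower and shifted toward the mode.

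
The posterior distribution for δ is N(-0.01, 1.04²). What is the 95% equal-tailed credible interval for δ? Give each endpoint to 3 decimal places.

[-2.048, 2.028]

The posterior is symmetric, so the 95% equal-tailed interval is δ = -0.01 ± z·1.04 with z = 1.960.
Half-width: 1.960 × 1.04 = 2.038.
-0.01 − 2.038 = -2.048; -0.01 + 2.038 = 2.028.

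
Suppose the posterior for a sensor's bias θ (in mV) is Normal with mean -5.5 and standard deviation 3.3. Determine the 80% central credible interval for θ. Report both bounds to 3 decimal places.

[-9.729, -1.271]

The posterior is symmetric, so the 80% equal-tailed interval is θ = -5.5 ± z·3.3 with z = 1.282.
Half-width: 1.282 × 3.3 = 4.229.
-5.5 − 4.229 = -9.729; -5.5 + 4.229 = -1.271.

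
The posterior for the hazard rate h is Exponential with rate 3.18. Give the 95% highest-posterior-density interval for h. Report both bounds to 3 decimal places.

The exponential density is strictly decreasing on [0, ∞), so the HPD interval is anchored at 0: [0, q] with P(h ≤ q) = 0.95.
q = −ln(1 − 0.95) / 3.18 = 2.9957 / 3.18 = 0.942.

[0.000, 0.942]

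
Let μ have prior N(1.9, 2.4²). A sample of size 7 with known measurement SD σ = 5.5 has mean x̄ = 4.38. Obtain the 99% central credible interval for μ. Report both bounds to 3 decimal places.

[-0.731, 7.364]

Posterior precision = 1/2.4² + 7/5.5² = 0.1736 + 0.2314 = 0.4050, so posterior SD = 1.5713.
Posterior mean = (1.9/2.4² + 7·4.38/5.5²) / 0.4050 = 3.3169.
Interval: 3.3169 ± 2.576 × 1.5713 → [-0.731, 7.364].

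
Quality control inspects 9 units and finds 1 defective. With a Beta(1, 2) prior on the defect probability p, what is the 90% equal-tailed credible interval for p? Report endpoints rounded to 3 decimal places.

[0.033, 0.364]

Posterior: Beta(1+1, 2+8) = Beta(2, 10).
Equal-tailed 90% interval: the 0.05 and 0.95 quantiles of Beta(2, 10).
Posterior mean ≈ 0.167, SD ≈ 0.103; a Normal approximation gives roughly [-0.003, 0.337].
Exact: F⁻¹(0.05) = 0.033; F⁻¹(0.95) = 0.364.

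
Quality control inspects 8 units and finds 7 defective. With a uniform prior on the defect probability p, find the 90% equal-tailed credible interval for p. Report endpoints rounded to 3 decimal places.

[0.571, 0.959]

Posterior: Beta(1+7, 1+1) = Beta(8, 2).
Equal-tailed 90% interval: the 0.05 and 0.95 quantiles of Beta(8, 2).
Posterior mean ≈ 0.800, SD ≈ 0.121; a Normal approximation gives roughly [0.602, 0.998].
Exact: F⁻¹(0.05) = 0.571; F⁻¹(0.95) = 0.959.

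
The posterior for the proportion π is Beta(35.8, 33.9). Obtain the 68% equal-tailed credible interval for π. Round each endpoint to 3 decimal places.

[0.454, 0.573]

Posterior: Beta(35.8, 33.9).
Equal-tailed 68% interval: the 0.16 and 0.84 quantiles of Beta(35.8, 33.9).
Posterior mean ≈ 0.514, SD ≈ 0.059; a Normal approximation gives roughly [0.455, 0.573].
Exact: F⁻¹(0.16) = 0.454; F⁻¹(0.84) = 0.573.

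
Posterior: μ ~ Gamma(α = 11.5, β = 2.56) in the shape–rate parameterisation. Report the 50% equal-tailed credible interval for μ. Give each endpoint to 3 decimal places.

Posterior: Gamma(shape 11.5, rate 2.56).
Equal-tailed 50% interval: Gamma(11.5, 2.56) quantiles at 0.25 and 0.75.
Posterior mean ≈ 4.492, SD ≈ 1.325; a Normal approximation gives roughly [3.599, 5.386].
Exact: lower = 3.542; upper = 5.301.

[3.542, 5.301]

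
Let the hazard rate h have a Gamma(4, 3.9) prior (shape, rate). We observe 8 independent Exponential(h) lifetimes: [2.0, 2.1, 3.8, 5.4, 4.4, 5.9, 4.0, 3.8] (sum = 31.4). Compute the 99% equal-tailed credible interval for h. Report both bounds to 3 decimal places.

[0.140, 0.645]

Posterior: Gamma(4+8, 3.9+31.4) = Gamma(12, 35.3) (shape, rate).
Equal-tailed 99% interval: Gamma(12, 35.3) quantiles at 0.005 and 0.995.
Posterior mean ≈ 0.340, SD ≈ 0.098; a Normal approximation gives roughly [0.087, 0.593].
Exact: lower = 0.140; upper = 0.645.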